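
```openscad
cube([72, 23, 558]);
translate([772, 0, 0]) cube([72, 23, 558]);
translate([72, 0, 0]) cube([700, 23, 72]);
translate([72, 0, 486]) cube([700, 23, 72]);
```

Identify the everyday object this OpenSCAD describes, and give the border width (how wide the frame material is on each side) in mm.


A picture frame. The border width is 72 mm.

Four thin pieces enclosing a rectangular opening — a picture frame. The two full-height stiles are 558 mm tall; the top rail sits at z = 486 and is 72 mm tall, so the border above the opening is 558 − 486 = 72 mm, matching the stile x-width.


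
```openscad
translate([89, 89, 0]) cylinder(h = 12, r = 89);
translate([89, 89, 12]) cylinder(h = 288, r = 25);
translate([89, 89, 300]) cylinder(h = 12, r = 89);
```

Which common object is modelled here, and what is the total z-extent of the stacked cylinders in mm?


A spool. The overall height is 312 mm.

Three coaxial cylinders, large–small–large — a spool. Two 12 mm flanges and a 288 mm core give 12 + 288 + 12 = 312 mm.


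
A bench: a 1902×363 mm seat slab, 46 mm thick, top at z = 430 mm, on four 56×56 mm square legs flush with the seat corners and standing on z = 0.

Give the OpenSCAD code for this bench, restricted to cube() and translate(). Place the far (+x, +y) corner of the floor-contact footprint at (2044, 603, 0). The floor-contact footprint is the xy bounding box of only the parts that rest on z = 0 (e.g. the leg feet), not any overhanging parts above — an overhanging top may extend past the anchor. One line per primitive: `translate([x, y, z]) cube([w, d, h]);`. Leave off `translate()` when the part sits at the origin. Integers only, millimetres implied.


translate([142, 240, 384]) cube([1902, 363, 46]);
translate([142, 240, 0]) cube([56, 56, 384]);
translate([142, 547, 0]) cube([56, 56, 384]);
translate([1988, 240, 0]) cube([56, 56, 384]);
translate([1988, 547, 0]) cube([56, 56, 384]);


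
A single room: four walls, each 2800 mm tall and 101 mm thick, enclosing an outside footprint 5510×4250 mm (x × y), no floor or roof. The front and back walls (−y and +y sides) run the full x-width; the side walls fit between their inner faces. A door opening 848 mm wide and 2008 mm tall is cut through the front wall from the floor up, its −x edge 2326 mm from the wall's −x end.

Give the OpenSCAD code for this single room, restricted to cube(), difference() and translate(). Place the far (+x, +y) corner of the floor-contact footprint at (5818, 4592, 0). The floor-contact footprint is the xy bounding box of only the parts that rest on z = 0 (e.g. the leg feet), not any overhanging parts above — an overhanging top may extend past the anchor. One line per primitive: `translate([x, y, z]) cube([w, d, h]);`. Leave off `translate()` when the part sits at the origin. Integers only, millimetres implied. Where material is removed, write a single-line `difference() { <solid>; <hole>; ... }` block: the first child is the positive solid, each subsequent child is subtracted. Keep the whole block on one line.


difference() { translate([308, 342, 0]) cube([5510, 101, 2800]); translate([2634, 342, 0]) cube([848, 101, 2008]); }
translate([308, 4491, 0]) cube([5510, 101, 2800]);
translate([308, 443, 0]) cube([101, 4048, 2800]);
translate([5717, 443, 0]) cube([101, 4048, 2800]);


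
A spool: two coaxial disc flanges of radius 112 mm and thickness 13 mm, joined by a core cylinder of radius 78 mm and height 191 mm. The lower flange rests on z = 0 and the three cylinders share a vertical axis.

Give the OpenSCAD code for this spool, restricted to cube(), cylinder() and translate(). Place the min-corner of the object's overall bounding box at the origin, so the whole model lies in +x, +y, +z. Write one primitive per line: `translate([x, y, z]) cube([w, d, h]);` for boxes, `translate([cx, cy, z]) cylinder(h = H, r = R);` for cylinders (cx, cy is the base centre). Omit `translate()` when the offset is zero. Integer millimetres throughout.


translate([112, 112, 0]) cylinder(h = 13, r = 112);
translate([112, 112, 13]) cylinder(h = 191, r = 78);
translate([112, 112, 204]) cylinder(h = 13, r = 112);


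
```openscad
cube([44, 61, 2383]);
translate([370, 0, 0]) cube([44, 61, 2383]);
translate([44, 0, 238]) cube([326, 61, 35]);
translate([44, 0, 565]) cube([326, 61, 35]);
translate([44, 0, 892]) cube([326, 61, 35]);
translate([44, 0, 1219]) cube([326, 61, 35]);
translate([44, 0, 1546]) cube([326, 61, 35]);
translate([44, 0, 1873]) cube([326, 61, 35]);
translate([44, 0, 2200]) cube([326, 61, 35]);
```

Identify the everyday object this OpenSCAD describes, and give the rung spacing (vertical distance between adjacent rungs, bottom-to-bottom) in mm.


A ladder. The rung spacing is 327 mm.

Two tall 44×61 posts with 7 short bars between them — a ladder. Adjacent rungs sit at z = 238 and z = 565, so the spacing is 565 − 238 = 327 mm.


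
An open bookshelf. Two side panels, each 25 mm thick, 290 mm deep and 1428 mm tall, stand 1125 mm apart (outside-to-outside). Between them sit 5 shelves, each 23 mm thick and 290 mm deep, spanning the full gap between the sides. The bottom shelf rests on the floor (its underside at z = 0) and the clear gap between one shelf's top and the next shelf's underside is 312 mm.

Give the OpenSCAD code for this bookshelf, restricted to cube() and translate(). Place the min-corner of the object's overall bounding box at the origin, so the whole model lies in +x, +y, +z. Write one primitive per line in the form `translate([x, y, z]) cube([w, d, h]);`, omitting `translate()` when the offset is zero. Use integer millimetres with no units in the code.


cube([25, 290, 1428]);
translate([1100, 0, 0]) cube([25, 290, 1428]);
translate([25, 0, 0]) cube([1075, 290, 23]);
translate([25, 0, 335]) cube([1075, 290, 23]);
translate([25, 0, 670]) cube([1075, 290, 23]);
translate([25, 0, 1005]) cube([1075, 290, 23]);
translate([25, 0, 1340]) cube([1075, 290, 23]);


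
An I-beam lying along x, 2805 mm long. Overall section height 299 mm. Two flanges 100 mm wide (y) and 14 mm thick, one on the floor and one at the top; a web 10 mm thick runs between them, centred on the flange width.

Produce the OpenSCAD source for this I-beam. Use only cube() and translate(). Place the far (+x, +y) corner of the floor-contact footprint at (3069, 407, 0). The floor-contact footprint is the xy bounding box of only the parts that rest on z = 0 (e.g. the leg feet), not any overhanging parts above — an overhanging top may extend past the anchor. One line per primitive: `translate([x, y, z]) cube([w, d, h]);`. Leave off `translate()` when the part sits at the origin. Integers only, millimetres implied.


translate([264, 307, 0]) cube([2805, 100, 14]);
translate([264, 352, 14]) cube([2805, 10, 271]);
translate([264, 307, 285]) cube([2805, 100, 14]);


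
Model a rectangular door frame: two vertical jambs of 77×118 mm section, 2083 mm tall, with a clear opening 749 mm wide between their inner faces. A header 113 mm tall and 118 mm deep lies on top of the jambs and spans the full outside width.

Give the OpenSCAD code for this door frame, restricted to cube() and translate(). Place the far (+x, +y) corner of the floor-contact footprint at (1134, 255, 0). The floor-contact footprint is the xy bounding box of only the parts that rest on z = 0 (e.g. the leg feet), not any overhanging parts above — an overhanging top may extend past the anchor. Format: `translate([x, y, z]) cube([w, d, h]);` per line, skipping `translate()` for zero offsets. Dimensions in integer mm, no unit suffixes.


translate([231, 137, 0]) cube([77, 118, 2083]);
translate([1057, 137, 0]) cube([77, 118, 2083]);
translate([231, 137, 2083]) cube([903, 118, 113]);


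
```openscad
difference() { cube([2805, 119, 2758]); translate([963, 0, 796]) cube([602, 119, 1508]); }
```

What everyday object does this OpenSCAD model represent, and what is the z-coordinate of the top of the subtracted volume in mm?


A wall with a window opening. The window head height is 2304 mm.

A wall with a rectangular opening subtracted — a window. Sill at z = 796, opening 1508 mm tall, so the head is at 796 + 1508 = 2304 mm.


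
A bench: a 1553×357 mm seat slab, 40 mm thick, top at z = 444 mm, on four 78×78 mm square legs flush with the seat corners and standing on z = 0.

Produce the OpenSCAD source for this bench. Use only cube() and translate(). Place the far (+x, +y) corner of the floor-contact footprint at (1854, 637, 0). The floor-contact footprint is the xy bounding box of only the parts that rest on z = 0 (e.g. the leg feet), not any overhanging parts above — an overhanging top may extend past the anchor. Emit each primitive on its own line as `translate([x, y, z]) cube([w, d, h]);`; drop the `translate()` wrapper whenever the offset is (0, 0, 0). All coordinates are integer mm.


translate([301, 280, 404]) cube([1553, 357, 40]);
translate([301, 280, 0]) cube([78, 78, 404]);
translate([301, 559, 0]) cube([78, 78, 404]);
translate([1776, 280, 0]) cube([78, 78, 404]);
translate([1776, 559, 0]) cube([78, 78, 404]);


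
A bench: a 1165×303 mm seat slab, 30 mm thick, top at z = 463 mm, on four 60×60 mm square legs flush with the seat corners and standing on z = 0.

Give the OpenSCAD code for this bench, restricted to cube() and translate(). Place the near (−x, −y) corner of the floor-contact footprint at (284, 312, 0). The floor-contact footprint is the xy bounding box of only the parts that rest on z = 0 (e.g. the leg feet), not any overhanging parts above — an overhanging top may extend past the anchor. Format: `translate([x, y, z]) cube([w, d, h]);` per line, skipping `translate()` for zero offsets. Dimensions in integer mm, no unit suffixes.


translate([284, 312, 433]) cube([1165, 303, 30]);
translate([284, 312, 0]) cube([60, 60, 433]);
translate([284, 555, 0]) cube([60, 60, 433]);
translate([1389, 312, 0]) cube([60, 60, 433]);
translate([1389, 555, 0]) cube([60, 60, 433]);


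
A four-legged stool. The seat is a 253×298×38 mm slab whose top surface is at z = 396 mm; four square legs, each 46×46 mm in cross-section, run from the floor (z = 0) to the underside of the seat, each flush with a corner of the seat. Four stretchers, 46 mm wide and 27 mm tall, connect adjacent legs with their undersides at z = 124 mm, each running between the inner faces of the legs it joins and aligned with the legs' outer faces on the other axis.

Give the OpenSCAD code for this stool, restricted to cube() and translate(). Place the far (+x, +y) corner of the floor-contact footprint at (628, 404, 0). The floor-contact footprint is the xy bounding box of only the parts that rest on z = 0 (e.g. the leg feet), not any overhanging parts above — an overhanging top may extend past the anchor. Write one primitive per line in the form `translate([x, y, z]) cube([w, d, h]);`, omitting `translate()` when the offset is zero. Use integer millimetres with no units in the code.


translate([375, 106, 358]) cube([253, 298, 38]);
translate([375, 106, 0]) cube([46, 46, 358]);
translate([582, 106, 0]) cube([46, 46, 358]);
translate([375, 358, 0]) cube([46, 46, 358]);
translate([582, 358, 0]) cube([46, 46, 358]);
translate([421, 106, 124]) cube([161, 46, 27]);
translate([421, 358, 124]) cube([161, 46, 27]);
translate([375, 152, 124]) cube([46, 206, 27]);
translate([582, 152, 124]) cube([46, 206, 27]);


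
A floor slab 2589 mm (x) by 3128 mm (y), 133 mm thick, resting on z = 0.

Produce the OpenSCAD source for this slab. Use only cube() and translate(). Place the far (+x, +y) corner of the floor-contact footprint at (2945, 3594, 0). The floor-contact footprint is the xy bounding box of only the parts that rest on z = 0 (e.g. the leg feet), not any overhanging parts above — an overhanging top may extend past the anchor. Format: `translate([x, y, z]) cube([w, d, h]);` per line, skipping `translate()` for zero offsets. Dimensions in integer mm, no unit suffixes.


translate([356, 466, 0]) cube([2589, 3128, 133]);


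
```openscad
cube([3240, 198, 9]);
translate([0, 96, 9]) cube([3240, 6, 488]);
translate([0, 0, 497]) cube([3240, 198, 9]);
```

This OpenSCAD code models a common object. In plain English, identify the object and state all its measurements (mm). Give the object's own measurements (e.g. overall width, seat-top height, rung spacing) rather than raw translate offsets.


An I-beam lying along x, 3240 mm long. Overall section height 506 mm. Two flanges 198 mm wide (y) and 9 mm thick, one on the floor and one at the top; a web 6 mm thick runs between them, centred on the flange width.


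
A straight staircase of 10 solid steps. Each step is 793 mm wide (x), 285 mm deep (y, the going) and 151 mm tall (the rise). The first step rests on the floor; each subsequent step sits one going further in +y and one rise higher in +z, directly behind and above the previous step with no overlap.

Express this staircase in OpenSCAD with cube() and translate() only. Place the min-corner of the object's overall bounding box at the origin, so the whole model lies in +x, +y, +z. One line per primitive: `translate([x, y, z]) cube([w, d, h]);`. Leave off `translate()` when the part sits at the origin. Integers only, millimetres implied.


cube([793, 285, 151]);
translate([0, 285, 151]) cube([793, 285, 151]);
translate([0, 570, 302]) cube([793, 285, 151]);
translate([0, 855, 453]) cube([793, 285, 151]);
translate([0, 1140, 604]) cube([793, 285, 151]);
translate([0, 1425, 755]) cube([793, 285, 151]);
translate([0, 1710, 906]) cube([793, 285, 151]);
translate([0, 1995, 1057]) cube([793, 285, 151]);
translate([0, 2280, 1208]) cube([793, 285, 151]);
translate([0, 2565, 1359]) cube([793, 285, 151]);


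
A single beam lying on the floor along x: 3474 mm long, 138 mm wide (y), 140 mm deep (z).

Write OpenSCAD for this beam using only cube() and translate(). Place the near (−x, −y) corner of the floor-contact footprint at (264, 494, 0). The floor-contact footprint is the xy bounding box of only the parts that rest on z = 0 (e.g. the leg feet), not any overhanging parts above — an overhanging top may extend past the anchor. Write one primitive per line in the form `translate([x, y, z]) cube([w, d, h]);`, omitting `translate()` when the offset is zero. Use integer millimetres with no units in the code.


translate([264, 494, 0]) cube([3474, 138, 140]);


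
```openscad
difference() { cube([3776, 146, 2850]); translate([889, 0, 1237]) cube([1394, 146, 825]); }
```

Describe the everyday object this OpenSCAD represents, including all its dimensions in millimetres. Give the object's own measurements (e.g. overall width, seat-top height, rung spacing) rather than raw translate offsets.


A wall 3776 mm long (x), 146 mm thick (y), 2850 mm tall, with a rectangular window opening cut through it. The opening is 1394 mm wide and 825 mm tall; its sill is at z = 1237 mm and its near (−x) edge is 889 mm from the wall's −x end. The opening passes through the full wall thickness.


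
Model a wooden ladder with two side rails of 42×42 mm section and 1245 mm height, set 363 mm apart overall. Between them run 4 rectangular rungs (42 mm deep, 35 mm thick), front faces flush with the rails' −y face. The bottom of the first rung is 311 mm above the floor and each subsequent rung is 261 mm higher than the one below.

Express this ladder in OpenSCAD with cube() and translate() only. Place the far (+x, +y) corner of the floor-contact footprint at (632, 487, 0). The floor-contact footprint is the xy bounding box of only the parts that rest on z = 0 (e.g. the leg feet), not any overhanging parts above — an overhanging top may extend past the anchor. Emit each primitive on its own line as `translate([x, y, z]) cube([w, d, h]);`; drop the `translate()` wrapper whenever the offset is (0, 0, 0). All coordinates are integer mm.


translate([269, 445, 0]) cube([42, 42, 1245]);
translate([590, 445, 0]) cube([42, 42, 1245]);
translate([311, 445, 311]) cube([279, 42, 35]);
translate([311, 445, 572]) cube([279, 42, 35]);
translate([311, 445, 833]) cube([279, 42, 35]);
translate([311, 445, 1094]) cube([279, 42, 35]);


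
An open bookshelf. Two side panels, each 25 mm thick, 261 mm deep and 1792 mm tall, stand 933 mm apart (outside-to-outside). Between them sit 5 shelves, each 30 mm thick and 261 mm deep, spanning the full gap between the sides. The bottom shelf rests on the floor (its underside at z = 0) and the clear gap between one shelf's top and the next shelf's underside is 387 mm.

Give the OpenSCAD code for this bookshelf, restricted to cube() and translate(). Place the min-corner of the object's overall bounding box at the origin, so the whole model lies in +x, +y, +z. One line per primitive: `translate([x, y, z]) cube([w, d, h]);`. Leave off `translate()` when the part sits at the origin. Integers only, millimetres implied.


cube([25, 261, 1792]);
translate([908, 0, 0]) cube([25, 261, 1792]);
translate([25, 0, 0]) cube([883, 261, 30]);
translate([25, 0, 417]) cube([883, 261, 30]);
translate([25, 0, 834]) cube([883, 261, 30]);
translate([25, 0, 1251]) cube([883, 261, 30]);
translate([25, 0, 1668]) cube([883, 261, 30]);


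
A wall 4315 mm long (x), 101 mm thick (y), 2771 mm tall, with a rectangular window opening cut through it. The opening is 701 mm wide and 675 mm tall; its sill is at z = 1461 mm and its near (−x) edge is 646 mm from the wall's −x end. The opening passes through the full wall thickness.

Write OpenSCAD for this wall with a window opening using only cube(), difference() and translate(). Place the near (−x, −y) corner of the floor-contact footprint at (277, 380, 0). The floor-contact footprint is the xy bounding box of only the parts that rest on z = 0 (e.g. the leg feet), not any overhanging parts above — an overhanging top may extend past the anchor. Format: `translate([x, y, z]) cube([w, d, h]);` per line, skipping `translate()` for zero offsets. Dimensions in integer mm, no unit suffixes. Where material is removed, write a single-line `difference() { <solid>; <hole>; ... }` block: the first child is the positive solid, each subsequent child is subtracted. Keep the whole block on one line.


difference() { translate([277, 380, 0]) cube([4315, 101, 2771]); translate([923, 380, 1461]) cube([701, 101, 675]); }


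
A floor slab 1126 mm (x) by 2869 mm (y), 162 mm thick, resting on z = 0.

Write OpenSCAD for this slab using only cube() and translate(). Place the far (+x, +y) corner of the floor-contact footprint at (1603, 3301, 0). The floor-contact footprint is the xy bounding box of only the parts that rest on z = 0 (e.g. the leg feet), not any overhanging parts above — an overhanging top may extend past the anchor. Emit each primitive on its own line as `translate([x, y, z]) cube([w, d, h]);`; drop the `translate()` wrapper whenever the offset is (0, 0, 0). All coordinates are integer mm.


translate([477, 432, 0]) cube([1126, 2869, 162]);


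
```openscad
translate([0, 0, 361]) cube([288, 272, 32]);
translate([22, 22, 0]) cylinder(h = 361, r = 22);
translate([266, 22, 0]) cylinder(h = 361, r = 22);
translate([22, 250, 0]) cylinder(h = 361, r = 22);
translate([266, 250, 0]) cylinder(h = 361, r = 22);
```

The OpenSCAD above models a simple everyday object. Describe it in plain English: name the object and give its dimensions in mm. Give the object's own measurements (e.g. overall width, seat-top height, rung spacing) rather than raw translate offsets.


A simple wooden stool: a rectangular seat 288 mm (x) by 272 mm (y), 32 mm thick, top face at z = 393 mm, on four round legs, each 44 mm in diameter. The legs rest on z = 0, each leg's axis is inset half a diameter from the nearest pair of seat edges (so the leg's bounding box is flush with the corner).


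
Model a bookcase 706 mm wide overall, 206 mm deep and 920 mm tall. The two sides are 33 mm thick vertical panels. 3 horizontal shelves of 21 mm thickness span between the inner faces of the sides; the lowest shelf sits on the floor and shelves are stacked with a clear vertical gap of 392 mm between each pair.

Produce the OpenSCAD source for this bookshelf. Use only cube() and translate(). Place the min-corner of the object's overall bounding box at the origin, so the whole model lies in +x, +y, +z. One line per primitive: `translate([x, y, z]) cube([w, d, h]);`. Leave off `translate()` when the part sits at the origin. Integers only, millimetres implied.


cube([33, 206, 920]);
translate([673, 0, 0]) cube([33, 206, 920]);
translate([33, 0, 0]) cube([640, 206, 21]);
translate([33, 0, 413]) cube([640, 206, 21]);
translate([33, 0, 826]) cube([640, 206, 21]);


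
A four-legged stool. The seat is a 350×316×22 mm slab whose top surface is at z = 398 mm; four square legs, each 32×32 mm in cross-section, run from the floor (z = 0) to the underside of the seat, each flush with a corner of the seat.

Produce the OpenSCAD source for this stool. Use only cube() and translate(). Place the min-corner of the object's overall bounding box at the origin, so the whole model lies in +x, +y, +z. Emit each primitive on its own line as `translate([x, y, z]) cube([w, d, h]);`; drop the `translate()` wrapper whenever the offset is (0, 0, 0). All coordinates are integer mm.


translate([0, 0, 376]) cube([350, 316, 22]);
cube([32, 32, 376]);
translate([318, 0, 0]) cube([32, 32, 376]);
translate([0, 284, 0]) cube([32, 32, 376]);
translate([318, 284, 0]) cube([32, 32, 376]);


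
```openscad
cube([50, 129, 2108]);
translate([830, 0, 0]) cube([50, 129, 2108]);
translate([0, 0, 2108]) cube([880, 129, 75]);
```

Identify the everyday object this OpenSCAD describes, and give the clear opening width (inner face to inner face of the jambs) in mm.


A door frame. The clear opening width is 780 mm.

Two 2108 mm tall posts with a header on top — a door frame. The left jamb is 50 mm wide at x = 0; the right jamb starts at x = 830. The clear opening is 830 − 50 = 780 mm.


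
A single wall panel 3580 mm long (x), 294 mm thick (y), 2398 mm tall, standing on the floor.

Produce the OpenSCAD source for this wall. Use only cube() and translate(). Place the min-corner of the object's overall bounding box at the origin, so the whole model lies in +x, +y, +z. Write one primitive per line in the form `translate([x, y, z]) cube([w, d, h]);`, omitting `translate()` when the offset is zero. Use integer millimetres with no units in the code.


cube([3580, 294, 2398]);


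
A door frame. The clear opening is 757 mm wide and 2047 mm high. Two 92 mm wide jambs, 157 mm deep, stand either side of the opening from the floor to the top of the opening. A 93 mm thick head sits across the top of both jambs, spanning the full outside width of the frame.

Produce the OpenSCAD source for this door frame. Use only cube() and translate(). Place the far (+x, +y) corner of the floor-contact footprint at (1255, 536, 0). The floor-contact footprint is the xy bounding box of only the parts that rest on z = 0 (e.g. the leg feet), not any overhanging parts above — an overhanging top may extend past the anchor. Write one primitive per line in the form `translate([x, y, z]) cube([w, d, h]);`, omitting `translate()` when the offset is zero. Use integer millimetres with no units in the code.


translate([314, 379, 0]) cube([92, 157, 2047]);
translate([1163, 379, 0]) cube([92, 157, 2047]);
translate([314, 379, 2047]) cube([941, 157, 93]);


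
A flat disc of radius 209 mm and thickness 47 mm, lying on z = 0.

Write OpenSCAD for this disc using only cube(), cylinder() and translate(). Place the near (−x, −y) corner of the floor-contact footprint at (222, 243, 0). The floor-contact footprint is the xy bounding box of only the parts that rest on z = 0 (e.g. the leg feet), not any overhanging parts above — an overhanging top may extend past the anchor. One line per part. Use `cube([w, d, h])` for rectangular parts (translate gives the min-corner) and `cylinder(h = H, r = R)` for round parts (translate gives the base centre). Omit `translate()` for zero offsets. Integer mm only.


translate([431, 452, 0]) cylinder(h = 47, r = 209);


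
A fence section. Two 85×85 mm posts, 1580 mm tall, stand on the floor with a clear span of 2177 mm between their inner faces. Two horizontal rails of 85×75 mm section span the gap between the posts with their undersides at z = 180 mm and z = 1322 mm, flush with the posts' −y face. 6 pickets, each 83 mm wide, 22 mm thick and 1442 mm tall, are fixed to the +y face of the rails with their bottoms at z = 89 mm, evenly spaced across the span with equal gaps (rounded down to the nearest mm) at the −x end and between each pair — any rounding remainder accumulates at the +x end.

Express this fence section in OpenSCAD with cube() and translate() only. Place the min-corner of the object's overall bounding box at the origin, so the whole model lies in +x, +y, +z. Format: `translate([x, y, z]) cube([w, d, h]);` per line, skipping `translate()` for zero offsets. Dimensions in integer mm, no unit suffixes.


cube([85, 85, 1580]);
translate([2262, 0, 0]) cube([85, 85, 1580]);
translate([85, 0, 180]) cube([2177, 85, 75]);
translate([85, 0, 1322]) cube([2177, 85, 75]);
translate([324, 85, 89]) cube([83, 22, 1442]);
translate([646, 85, 89]) cube([83, 22, 1442]);
translate([968, 85, 89]) cube([83, 22, 1442]);
translate([1290, 85, 89]) cube([83, 22, 1442]);
translate([1612, 85, 89]) cube([83, 22, 1442]);
translate([1934, 85, 89]) cube([83, 22, 1442]);


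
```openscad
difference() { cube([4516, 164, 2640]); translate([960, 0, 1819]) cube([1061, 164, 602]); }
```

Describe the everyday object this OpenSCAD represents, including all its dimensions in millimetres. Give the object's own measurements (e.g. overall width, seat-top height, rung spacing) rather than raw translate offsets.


A wall 4516 mm long (x), 164 mm thick (y), 2640 mm tall, with a rectangular window opening cut through it. The opening is 1061 mm wide and 602 mm tall; its sill is at z = 1819 mm and its near (−x) edge is 960 mm from the wall's −x end. The opening passes through the full wall thickness.


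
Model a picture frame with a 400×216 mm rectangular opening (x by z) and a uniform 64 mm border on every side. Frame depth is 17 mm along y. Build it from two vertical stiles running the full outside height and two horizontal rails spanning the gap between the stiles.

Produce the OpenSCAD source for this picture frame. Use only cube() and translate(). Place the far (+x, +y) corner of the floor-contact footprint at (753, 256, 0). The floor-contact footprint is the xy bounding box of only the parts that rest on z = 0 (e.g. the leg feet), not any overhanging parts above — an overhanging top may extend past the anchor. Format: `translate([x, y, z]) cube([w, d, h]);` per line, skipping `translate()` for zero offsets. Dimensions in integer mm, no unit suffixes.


translate([225, 239, 0]) cube([64, 17, 344]);
translate([689, 239, 0]) cube([64, 17, 344]);
translate([289, 239, 0]) cube([400, 17, 64]);
translate([289, 239, 280]) cube([400, 17, 64]);


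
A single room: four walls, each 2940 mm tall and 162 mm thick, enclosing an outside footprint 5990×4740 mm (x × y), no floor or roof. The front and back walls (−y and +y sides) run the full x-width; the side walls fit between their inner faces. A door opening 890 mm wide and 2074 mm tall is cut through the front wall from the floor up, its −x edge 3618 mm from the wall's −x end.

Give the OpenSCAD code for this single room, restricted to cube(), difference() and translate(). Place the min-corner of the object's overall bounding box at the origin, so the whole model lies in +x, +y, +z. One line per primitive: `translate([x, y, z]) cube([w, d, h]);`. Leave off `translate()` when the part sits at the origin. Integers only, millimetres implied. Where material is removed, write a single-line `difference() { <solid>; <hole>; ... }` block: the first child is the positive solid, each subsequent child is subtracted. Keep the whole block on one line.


difference() { cube([5990, 162, 2940]); translate([3618, 0, 0]) cube([890, 162, 2074]); }
translate([0, 4578, 0]) cube([5990, 162, 2940]);
translate([0, 162, 0]) cube([162, 4416, 2940]);
translate([5828, 162, 0]) cube([162, 4416, 2940]);


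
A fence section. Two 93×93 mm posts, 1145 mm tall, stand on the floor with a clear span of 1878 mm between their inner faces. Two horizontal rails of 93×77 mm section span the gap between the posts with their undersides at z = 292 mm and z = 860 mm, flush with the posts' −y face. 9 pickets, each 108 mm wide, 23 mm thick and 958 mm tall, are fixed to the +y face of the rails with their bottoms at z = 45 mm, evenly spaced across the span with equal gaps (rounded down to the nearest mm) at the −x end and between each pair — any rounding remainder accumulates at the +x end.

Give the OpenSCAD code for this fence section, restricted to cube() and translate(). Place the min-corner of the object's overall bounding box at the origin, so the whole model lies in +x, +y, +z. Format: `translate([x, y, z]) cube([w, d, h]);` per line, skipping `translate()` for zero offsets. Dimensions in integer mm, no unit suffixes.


cube([93, 93, 1145]);
translate([1971, 0, 0]) cube([93, 93, 1145]);
translate([93, 0, 292]) cube([1878, 93, 77]);
translate([93, 0, 860]) cube([1878, 93, 77]);
translate([183, 93, 45]) cube([108, 23, 958]);
translate([381, 93, 45]) cube([108, 23, 958]);
translate([579, 93, 45]) cube([108, 23, 958]);
translate([777, 93, 45]) cube([108, 23, 958]);
translate([975, 93, 45]) cube([108, 23, 958]);
translate([1173, 93, 45]) cube([108, 23, 958]);
translate([1371, 93, 45]) cube([108, 23, 958]);
translate([1569, 93, 45]) cube([108, 23, 958]);
translate([1767, 93, 45]) cube([108, 23, 958]);


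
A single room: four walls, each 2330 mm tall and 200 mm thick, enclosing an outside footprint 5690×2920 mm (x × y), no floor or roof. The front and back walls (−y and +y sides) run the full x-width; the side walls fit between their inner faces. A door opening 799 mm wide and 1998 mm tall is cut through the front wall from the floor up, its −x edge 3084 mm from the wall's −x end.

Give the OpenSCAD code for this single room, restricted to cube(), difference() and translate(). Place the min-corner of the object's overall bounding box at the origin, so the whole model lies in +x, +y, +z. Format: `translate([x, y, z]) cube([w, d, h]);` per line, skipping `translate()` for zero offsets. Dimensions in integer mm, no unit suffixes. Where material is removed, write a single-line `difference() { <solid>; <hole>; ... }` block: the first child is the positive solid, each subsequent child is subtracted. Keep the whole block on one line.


difference() { cube([5690, 200, 2330]); translate([3084, 0, 0]) cube([799, 200, 1998]); }
translate([0, 2720, 0]) cube([5690, 200, 2330]);
translate([0, 200, 0]) cube([200, 2520, 2330]);
translate([5490, 200, 0]) cube([200, 2520, 2330]);


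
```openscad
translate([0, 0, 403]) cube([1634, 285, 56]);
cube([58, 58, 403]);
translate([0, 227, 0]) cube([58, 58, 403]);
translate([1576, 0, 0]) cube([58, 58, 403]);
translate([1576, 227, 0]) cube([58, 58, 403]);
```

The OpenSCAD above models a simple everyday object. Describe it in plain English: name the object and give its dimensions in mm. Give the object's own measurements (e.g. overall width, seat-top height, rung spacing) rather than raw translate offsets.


A long wooden bench with a 1634 mm (x) × 285 mm (y) seat, 56 mm thick, its top surface 459 mm above the floor. Four 58 mm square legs at the seat corners, flush with the edges, run from z = 0 to the seat underside.


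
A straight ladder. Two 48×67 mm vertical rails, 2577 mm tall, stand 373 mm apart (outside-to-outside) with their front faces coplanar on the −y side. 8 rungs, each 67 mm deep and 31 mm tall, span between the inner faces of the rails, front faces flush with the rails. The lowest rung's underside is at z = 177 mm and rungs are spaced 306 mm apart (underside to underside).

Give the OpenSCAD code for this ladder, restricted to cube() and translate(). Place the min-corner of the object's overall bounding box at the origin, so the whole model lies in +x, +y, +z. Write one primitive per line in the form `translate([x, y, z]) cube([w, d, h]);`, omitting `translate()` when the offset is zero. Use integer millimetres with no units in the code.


cube([48, 67, 2577]);
translate([325, 0, 0]) cube([48, 67, 2577]);
translate([48, 0, 177]) cube([277, 67, 31]);
translate([48, 0, 483]) cube([277, 67, 31]);
translate([48, 0, 789]) cube([277, 67, 31]);
translate([48, 0, 1095]) cube([277, 67, 31]);
translate([48, 0, 1401]) cube([277, 67, 31]);
translate([48, 0, 1707]) cube([277, 67, 31]);
translate([48, 0, 2013]) cube([277, 67, 31]);
translate([48, 0, 2319]) cube([277, 67, 31]);


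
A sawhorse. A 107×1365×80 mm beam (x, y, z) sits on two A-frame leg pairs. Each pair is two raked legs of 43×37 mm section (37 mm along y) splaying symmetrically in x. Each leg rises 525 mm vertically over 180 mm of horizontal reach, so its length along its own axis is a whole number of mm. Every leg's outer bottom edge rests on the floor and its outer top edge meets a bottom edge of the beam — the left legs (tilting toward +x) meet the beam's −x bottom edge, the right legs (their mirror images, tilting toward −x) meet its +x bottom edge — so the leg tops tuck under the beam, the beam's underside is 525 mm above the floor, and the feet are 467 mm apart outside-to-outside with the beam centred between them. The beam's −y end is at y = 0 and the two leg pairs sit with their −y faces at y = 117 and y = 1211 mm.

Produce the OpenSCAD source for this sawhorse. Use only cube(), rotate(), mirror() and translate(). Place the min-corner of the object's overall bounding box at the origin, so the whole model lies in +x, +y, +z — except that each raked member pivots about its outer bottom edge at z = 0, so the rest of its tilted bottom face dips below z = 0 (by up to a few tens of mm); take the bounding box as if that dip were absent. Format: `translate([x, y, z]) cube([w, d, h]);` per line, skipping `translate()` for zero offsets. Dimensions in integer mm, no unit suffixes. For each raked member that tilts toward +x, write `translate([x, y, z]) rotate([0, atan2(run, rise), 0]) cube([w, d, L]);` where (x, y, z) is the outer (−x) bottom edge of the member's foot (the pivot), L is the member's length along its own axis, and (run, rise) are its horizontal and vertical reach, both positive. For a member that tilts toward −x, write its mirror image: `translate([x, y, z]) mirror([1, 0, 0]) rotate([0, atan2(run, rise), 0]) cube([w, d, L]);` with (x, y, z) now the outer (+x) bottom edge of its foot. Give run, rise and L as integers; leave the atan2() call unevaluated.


// leg length = √(180² + 525²) = 555
// right-leg outer foot x = 2·180 + 107 = 467
// beam min-corner = (180, 0, 525)
translate([180, 0, 525]) cube([107, 1365, 80]);
translate([0, 117, 0]) rotate([0, atan2(180, 525), 0]) cube([43, 37, 555]);
translate([467, 117, 0]) mirror([1, 0, 0]) rotate([0, atan2(180, 525), 0]) cube([43, 37, 555]);
translate([0, 1211, 0]) rotate([0, atan2(180, 525), 0]) cube([43, 37, 555]);
translate([467, 1211, 0]) mirror([1, 0, 0]) rotate([0, atan2(180, 525), 0]) cube([43, 37, 555]);


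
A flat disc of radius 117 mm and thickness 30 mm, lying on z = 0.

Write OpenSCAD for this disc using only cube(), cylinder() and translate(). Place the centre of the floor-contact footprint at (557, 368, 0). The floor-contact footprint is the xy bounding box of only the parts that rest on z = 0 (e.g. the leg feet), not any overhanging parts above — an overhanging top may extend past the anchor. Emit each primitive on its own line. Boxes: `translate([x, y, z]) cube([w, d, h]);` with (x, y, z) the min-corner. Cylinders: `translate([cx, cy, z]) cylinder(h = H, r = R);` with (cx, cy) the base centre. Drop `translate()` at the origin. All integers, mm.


translate([557, 368, 0]) cylinder(h = 30, r = 117);


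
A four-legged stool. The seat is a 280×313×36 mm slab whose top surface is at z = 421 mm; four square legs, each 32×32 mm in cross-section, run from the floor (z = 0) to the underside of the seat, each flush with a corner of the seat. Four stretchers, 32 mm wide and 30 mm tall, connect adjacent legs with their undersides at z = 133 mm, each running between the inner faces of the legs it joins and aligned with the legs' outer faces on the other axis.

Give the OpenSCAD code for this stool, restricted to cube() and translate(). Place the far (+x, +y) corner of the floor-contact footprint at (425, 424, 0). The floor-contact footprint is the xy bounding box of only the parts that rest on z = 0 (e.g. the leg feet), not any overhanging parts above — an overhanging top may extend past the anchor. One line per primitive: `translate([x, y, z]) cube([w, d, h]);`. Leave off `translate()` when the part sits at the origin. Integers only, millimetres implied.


translate([145, 111, 385]) cube([280, 313, 36]);
translate([145, 111, 0]) cube([32, 32, 385]);
translate([393, 111, 0]) cube([32, 32, 385]);
translate([145, 392, 0]) cube([32, 32, 385]);
translate([393, 392, 0]) cube([32, 32, 385]);
translate([177, 111, 133]) cube([216, 32, 30]);
translate([177, 392, 133]) cube([216, 32, 30]);
translate([145, 143, 133]) cube([32, 249, 30]);
translate([393, 143, 133]) cube([32, 249, 30]);


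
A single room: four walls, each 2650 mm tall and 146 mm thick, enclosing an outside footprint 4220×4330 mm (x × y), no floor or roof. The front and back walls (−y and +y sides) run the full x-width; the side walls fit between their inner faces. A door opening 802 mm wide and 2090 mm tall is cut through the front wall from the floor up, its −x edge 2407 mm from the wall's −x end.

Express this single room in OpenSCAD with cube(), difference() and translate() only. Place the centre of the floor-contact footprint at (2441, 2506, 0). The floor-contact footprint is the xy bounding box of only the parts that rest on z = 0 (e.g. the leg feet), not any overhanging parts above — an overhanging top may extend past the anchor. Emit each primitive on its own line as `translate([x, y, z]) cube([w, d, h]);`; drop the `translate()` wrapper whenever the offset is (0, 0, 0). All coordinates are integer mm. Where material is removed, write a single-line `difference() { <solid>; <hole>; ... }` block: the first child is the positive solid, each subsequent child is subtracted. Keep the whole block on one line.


difference() { translate([331, 341, 0]) cube([4220, 146, 2650]); translate([2738, 341, 0]) cube([802, 146, 2090]); }
translate([331, 4525, 0]) cube([4220, 146, 2650]);
translate([331, 487, 0]) cube([146, 4038, 2650]);
translate([4405, 487, 0]) cube([146, 4038, 2650]);


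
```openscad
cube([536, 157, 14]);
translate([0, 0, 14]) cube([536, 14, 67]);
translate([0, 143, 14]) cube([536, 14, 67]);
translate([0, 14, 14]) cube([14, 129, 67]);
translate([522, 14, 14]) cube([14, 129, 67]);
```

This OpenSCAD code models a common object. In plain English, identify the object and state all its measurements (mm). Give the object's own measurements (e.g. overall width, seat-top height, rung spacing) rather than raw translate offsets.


An open-topped rectangular box: outside dimensions 536×157×81 mm, with a uniform wall and base thickness of 14 mm. The base is a full 536×157 slab on the floor; four walls sit on top of the base. The front and back walls (the −y and +y sides) span the full width; the two side walls fit between them.


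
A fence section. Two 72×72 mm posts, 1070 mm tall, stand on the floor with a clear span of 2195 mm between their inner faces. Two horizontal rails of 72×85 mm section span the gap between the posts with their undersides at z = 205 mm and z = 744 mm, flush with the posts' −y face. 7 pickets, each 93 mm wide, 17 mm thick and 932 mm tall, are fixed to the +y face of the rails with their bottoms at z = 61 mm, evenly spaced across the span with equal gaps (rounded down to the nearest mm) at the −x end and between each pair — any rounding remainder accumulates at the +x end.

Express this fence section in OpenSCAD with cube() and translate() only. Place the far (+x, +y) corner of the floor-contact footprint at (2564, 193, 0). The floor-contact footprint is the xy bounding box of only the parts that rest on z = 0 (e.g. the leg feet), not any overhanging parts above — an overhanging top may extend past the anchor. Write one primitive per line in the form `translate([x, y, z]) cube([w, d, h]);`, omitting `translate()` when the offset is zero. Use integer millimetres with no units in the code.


translate([225, 121, 0]) cube([72, 72, 1070]);
translate([2492, 121, 0]) cube([72, 72, 1070]);
translate([297, 121, 205]) cube([2195, 72, 85]);
translate([297, 121, 744]) cube([2195, 72, 85]);
translate([490, 193, 61]) cube([93, 17, 932]);
translate([776, 193, 61]) cube([93, 17, 932]);
translate([1062, 193, 61]) cube([93, 17, 932]);
translate([1348, 193, 61]) cube([93, 17, 932]);
translate([1634, 193, 61]) cube([93, 17, 932]);
translate([1920, 193, 61]) cube([93, 17, 932]);
translate([2206, 193, 61]) cube([93, 17, 932]);
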